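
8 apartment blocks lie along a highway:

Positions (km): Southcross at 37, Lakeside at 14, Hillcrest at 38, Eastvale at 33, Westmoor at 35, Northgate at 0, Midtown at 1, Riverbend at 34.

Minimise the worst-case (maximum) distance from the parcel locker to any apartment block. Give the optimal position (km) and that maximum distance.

The 1-center on a line is the midpoint of the two extreme points: leftmost at 0, rightmost at 38.
Optimal location = (0 + 38)/2 = 19; maximum distance = (38 − 0)/2 = 19.

location 19, max distance 19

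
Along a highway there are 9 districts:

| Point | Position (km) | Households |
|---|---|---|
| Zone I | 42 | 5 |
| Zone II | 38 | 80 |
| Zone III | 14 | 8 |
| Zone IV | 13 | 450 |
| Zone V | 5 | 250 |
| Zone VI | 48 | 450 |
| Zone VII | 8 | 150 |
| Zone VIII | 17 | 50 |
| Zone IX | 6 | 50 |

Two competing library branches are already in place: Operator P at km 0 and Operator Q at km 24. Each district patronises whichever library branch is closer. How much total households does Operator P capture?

450

The indifferent point is the midpoint (0+24)/2 = 12; districts left of it (closer to Operator P at 0) go to Operator P, those right go to Operator Q.
  Zone V at 5 (w=250) → Operator P
  Zone IX at 6 (w=50) → Operator P
  Zone VII at 8 (w=150) → Operator P
  Zone IV at 13 (w=450) → Operator Q
  Zone III at 14 (w=8) → Operator Q
  Zone VIII at 17 (w=50) → Operator Q
  Zone II at 38 (w=80) → Operator Q
  Zone I at 42 (w=5) → Operator Q
  Zone VI at 48 (w=450) → Operator Q
Operator P captures 450; Operator Q captures 1043.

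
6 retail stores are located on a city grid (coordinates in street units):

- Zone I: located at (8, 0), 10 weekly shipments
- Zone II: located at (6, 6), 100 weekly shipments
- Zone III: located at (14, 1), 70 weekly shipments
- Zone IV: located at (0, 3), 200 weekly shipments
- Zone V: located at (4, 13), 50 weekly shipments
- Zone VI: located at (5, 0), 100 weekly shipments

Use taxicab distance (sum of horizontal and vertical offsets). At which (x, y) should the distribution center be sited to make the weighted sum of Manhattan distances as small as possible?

Manhattan distance separates: Σwᵢ(|x−xᵢ|+|y−yᵢ|) = Σwᵢ|x−xᵢ| + Σwᵢ|y−yᵢ|, so x and y are optimised independently as 1-D weighted medians.
Total weight W = 530; half = 265.
x-coordinate, sorted with cumulative weight:
  x=0 (Zone IV, w=200) cum 200
  x=4 (Zone V, w=50) cum 250
  x=5 (Zone VI, w=100) cum 350  ← median
  x=6 (Zone II, w=100) cum 450
  x=8 (Zone I, w=10) cum 460
  x=14 (Zone III, w=70) cum 530
⇒ x* = 5
y-coordinate, sorted with cumulative weight:
  y=0 (Zone I, w=10) cum 10
  y=0 (Zone VI, w=100) cum 110
  y=1 (Zone III, w=70) cum 180
  y=3 (Zone IV, w=200) cum 380  ← median
  y=6 (Zone II, w=100) cum 480
  y=13 (Zone V, w=50) cum 530
⇒ y* = 3

(5, 3)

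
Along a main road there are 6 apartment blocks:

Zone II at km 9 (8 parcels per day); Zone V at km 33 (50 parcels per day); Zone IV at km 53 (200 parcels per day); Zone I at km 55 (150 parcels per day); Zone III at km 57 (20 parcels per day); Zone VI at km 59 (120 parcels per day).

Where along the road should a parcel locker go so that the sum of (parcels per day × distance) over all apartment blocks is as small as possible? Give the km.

For a sum of weighted absolute distances on a line, the optimum is the weighted median (not the mean). Total weight W = 548; half-weight = 274.
Sort by position and accumulate weight:
  km 9 (Zone II, w=8) → cum 8
  km 33 (Zone V, w=50) → cum 58
  km 53 (Zone IV, w=200) → cum 258
  km 55 (Zone I, w=150) → cum 408  ≥ 274 → median here
  km 57 (Zone III, w=20) → cum 428
  km 59 (Zone VI, w=120) → cum 548
Optimal location: km 55.

x = 55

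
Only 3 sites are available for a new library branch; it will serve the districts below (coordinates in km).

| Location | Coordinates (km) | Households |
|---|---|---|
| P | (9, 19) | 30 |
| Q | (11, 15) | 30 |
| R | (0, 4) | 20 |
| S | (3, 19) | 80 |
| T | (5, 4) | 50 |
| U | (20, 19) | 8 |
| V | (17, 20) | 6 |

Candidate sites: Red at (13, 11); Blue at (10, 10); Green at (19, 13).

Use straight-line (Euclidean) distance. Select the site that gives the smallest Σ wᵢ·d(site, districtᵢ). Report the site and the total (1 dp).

Total weighted distance at each candidate:
  Red (13, 11): total = 2397.9
  Blue (10, 10): total = 2141.4
  Green (19, 13): total = 3309.3
Minimum is at Blue with total 2141.4 km.

Blue, total 2141.4 km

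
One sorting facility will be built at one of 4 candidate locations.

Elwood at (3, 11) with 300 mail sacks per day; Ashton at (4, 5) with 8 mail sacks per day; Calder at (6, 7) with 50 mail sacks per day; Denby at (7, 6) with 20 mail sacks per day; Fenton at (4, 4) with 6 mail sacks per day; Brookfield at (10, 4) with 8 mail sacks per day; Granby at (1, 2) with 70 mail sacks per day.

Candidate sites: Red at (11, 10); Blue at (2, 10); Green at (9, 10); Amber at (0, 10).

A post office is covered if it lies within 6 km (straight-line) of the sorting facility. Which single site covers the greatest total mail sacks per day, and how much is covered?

Coverage radius r = 6 km; a point is covered iff (Δx)²+(Δy)² ≤ 6² = 36.
  Red (11, 10): covers {Calder, Denby} → 70
  Blue (2, 10): covers {Elwood, Ashton, Calder} → 358
  Green (9, 10): covers {Calder, Denby} → 70
  Amber (0, 10): covers {Elwood} → 300
Maximum coverage at Blue: 358 mail sacks per day.

Blue, covering 358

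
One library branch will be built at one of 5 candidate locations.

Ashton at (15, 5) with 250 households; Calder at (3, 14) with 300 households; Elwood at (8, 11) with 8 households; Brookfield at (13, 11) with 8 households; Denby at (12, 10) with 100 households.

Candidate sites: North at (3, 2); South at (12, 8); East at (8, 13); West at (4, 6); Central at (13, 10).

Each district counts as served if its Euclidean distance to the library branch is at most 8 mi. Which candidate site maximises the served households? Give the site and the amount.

East, covering 416

Coverage radius r = 8 mi; a point is covered iff (Δx)²+(Δy)² ≤ 8² = 64.
  North (3, 2): covers {none} → 0
  South (12, 8): covers {Ashton, Elwood, Brookfield, Denby} → 366
  East (8, 13): covers {Calder, Elwood, Brookfield, Denby} → 416
  West (4, 6): covers {Elwood} → 8
  Central (13, 10): covers {Ashton, Elwood, Brookfield, Denby} → 366
Maximum coverage at East: 416 households.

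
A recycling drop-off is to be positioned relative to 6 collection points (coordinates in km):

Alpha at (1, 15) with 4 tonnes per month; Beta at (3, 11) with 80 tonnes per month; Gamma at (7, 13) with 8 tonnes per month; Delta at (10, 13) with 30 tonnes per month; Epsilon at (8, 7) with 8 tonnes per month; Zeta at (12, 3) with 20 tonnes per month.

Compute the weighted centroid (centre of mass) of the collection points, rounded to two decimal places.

The minimiser of Σwᵢ‖p−pᵢ‖² is the weighted centroid p* = (Σwᵢpᵢ)/(Σwᵢ).
Σwᵢ = 150.
Σwᵢxᵢ = 4·1 + 80·3 + 8·7 + 30·10 + 8·8 + 20·12 = 904.
Σwᵢyᵢ = 4·15 + 80·11 + 8·13 + 30·13 + 8·7 + 20·3 = 1550.
x* = 904/150 = 6.03, y* = 1550/150 = 10.33.

(6.03, 10.33)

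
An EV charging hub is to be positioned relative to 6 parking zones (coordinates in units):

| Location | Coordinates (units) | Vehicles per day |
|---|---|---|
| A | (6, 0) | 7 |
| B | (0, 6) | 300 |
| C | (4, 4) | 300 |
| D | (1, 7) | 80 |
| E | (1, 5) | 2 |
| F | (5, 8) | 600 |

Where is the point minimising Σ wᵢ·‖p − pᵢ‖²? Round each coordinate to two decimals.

(3.35, 6.49)

The minimiser of Σwᵢ‖p−pᵢ‖² is the weighted centroid p* = (Σwᵢpᵢ)/(Σwᵢ).
Σwᵢ = 1289.
Σwᵢxᵢ = 7·6 + 300·0 + 300·4 + 80·1 + 2·1 + 600·5 = 4324.
Σwᵢyᵢ = 7·0 + 300·6 + 300·4 + 80·7 + 2·5 + 600·8 = 8370.
x* = 4324/1289 = 3.35, y* = 8370/1289 = 6.49.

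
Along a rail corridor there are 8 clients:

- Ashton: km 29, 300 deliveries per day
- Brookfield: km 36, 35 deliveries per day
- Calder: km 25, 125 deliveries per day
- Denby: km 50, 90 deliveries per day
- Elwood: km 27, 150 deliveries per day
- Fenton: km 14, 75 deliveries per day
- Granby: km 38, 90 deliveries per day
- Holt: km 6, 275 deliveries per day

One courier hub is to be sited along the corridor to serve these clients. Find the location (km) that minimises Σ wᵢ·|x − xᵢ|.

x = 27

For a sum of weighted absolute distances on a line, the optimum is the weighted median (not the mean). Total weight W = 1140; half-weight = 570.
Sort by position and accumulate weight:
  km 6 (Holt, w=275) → cum 275
  km 14 (Fenton, w=75) → cum 350
  km 25 (Calder, w=125) → cum 475
  km 27 (Elwood, w=150) → cum 625  ≥ 570 → median here
  km 29 (Ashton, w=300) → cum 925
  km 36 (Brookfield, w=35) → cum 960
  km 38 (Granby, w=90) → cum 1050
  km 50 (Denby, w=90) → cum 1140
Optimal location: km 27.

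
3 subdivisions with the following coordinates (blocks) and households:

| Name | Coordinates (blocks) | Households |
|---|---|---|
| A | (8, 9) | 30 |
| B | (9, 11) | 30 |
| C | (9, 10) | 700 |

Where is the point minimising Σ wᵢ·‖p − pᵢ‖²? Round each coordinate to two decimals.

(8.96, 10.00)

The minimiser of Σwᵢ‖p−pᵢ‖² is the weighted centroid p* = (Σwᵢpᵢ)/(Σwᵢ).
Σwᵢ = 760.
Σwᵢxᵢ = 30·8 + 30·9 + 700·9 = 6810.
Σwᵢyᵢ = 30·9 + 30·11 + 700·10 = 7600.
x* = 6810/760 = 8.96, y* = 7600/760 = 10.00.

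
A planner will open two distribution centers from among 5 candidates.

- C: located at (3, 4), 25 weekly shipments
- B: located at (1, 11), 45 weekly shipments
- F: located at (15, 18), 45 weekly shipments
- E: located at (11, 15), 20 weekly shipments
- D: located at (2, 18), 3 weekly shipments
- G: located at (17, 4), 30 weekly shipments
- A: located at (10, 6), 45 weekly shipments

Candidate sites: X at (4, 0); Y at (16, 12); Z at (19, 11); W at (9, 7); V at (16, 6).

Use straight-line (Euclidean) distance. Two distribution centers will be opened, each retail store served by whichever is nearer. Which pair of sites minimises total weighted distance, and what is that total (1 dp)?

Evaluate every pair (each demand assigned to the nearer of the two):
  {Y, W}: total = 1305.2
  {Z, W}: total = 1419.1
  {W, V}: total = 1446.8
  {X, W}: total = 1593.4
  {X, Y}: total = 1675.9
  {X, V}: total = 1755.4
  {Y, V}: total = 1778.4
  {X, Z}: total = 1812.4
  {Z, V}: total = 1974.3
  {Y, Z}: total = 2094.4
Best pair: {Y, W} with total 1305.2.

{Y, W}, total 1305.2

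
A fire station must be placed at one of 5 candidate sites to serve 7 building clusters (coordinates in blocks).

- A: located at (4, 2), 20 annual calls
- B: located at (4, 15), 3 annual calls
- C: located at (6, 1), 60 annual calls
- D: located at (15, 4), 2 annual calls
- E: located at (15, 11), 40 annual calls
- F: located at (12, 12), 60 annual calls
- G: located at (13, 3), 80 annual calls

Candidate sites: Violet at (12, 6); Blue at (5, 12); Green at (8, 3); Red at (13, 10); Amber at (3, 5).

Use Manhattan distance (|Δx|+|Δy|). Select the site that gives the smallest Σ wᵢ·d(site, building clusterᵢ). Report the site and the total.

Violet, total 1961 blocks

Total weighted distance at each candidate:
  Violet (12, 6): total = 1961
  Blue (5, 12): total = 3208
  Green (8, 3): total = 2184
  Red (13, 10): total = 2218
  Amber (3, 5): total = 3199
Minimum is at Violet with total 1961 blocks.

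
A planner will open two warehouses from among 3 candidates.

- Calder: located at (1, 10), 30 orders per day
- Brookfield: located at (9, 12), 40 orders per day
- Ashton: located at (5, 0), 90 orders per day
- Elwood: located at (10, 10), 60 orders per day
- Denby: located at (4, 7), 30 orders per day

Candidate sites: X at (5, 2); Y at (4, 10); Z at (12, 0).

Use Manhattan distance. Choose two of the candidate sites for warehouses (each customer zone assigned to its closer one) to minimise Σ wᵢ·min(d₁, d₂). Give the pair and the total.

Evaluate every pair (each demand assigned to the nearer of the two):
  {X, Y}: total = 1000
  {Y, Z}: total = 1450
  {X, Z}: total = 2000
Best pair: {X, Y} with total 1000.

{X, Y}, total 1000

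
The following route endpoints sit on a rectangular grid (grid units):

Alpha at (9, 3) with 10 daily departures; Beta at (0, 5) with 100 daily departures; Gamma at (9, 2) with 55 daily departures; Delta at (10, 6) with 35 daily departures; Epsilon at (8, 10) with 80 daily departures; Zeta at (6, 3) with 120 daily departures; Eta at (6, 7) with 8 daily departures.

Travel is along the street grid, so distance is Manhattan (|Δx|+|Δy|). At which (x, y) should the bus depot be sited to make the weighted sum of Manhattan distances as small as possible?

Manhattan distance separates: Σwᵢ(|x−xᵢ|+|y−yᵢ|) = Σwᵢ|x−xᵢ| + Σwᵢ|y−yᵢ|, so x and y are optimised independently as 1-D weighted medians.
Total weight W = 408; half = 204.
x-coordinate, sorted with cumulative weight:
  x=0 (Beta, w=100) cum 100
  x=6 (Zeta, w=120) cum 220  ← median
  x=6 (Eta, w=8) cum 228
  x=8 (Epsilon, w=80) cum 308
  x=9 (Alpha, w=10) cum 318
  x=9 (Gamma, w=55) cum 373
  x=10 (Delta, w=35) cum 408
⇒ x* = 6
y-coordinate, sorted with cumulative weight:
  y=2 (Gamma, w=55) cum 55
  y=3 (Alpha, w=10) cum 65
  y=3 (Zeta, w=120) cum 185
  y=5 (Beta, w=100) cum 285  ← median
  y=6 (Delta, w=35) cum 320
  y=7 (Eta, w=8) cum 328
  y=10 (Epsilon, w=80) cum 408
⇒ y* = 5

(6, 5)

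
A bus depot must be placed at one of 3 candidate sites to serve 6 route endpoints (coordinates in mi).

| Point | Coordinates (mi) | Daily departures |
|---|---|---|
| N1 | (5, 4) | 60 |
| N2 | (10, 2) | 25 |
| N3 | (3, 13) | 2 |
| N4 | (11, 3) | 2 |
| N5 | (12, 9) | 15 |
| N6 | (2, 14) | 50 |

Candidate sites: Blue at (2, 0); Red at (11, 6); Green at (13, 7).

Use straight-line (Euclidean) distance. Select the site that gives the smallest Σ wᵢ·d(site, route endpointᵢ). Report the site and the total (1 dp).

Total weighted distance at each candidate:
  Blue (2, 0): total = 1453.0
  Red (11, 6): total = 1159.3
  Green (13, 7): total = 1376.1
Minimum is at Red with total 1159.3 mi.

Red, total 1159.3 mi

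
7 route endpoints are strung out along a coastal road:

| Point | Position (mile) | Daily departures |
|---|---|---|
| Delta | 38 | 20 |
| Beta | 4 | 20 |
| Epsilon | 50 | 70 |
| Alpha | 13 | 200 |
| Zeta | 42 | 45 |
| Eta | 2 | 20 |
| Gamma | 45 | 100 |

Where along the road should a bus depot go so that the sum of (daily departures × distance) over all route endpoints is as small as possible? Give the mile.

For a sum of weighted absolute distances on a line, the optimum is the weighted median (not the mean). Total weight W = 475; half-weight = 237.5.
Sort by position and accumulate weight:
  mile 2 (Eta, w=20) → cum 20
  mile 4 (Beta, w=20) → cum 40
  mile 13 (Alpha, w=200) → cum 240  ≥ 237.5 → median here
  mile 38 (Delta, w=20) → cum 260
  mile 42 (Zeta, w=45) → cum 305
  mile 45 (Gamma, w=100) → cum 405
  mile 50 (Epsilon, w=70) → cum 475
Optimal location: mile 13.

x = 13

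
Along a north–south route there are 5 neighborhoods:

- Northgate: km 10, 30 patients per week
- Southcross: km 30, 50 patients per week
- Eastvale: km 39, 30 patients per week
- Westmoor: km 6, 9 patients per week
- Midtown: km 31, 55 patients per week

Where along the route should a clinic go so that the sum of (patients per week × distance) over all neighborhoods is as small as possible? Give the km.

For a sum of weighted absolute distances on a line, the optimum is the weighted median (not the mean). Total weight W = 174; half-weight = 87.
Sort by position and accumulate weight:
  km 6 (Westmoor, w=9) → cum 9
  km 10 (Northgate, w=30) → cum 39
  km 30 (Southcross, w=50) → cum 89  ≥ 87 → median here
  km 31 (Midtown, w=55) → cum 144
  km 39 (Eastvale, w=30) → cum 174
Optimal location: km 30.

x = 30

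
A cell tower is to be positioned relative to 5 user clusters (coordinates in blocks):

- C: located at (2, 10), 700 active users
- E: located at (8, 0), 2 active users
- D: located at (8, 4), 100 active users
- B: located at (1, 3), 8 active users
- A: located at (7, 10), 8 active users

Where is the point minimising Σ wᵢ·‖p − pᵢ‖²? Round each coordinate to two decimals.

(2.79, 9.17)

The minimiser of Σwᵢ‖p−pᵢ‖² is the weighted centroid p* = (Σwᵢpᵢ)/(Σwᵢ).
Σwᵢ = 818.
Σwᵢxᵢ = 700·2 + 2·8 + 100·8 + 8·1 + 8·7 = 2280.
Σwᵢyᵢ = 700·10 + 2·0 + 100·4 + 8·3 + 8·10 = 7504.
x* = 2280/818 = 2.79, y* = 7504/818 = 9.17.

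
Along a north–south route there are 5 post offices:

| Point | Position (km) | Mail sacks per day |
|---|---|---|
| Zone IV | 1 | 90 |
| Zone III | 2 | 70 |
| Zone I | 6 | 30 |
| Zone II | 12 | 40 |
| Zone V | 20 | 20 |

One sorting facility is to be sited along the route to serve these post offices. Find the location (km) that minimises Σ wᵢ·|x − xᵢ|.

For a sum of weighted absolute distances on a line, the optimum is the weighted median (not the mean). Total weight W = 250; half-weight = 125.
Sort by position and accumulate weight:
  km 1 (Zone IV, w=90) → cum 90
  km 2 (Zone III, w=70) → cum 160  ≥ 125 → median here
  km 6 (Zone I, w=30) → cum 190
  km 12 (Zone II, w=40) → cum 230
  km 20 (Zone V, w=20) → cum 250
Optimal location: km 2.

x = 2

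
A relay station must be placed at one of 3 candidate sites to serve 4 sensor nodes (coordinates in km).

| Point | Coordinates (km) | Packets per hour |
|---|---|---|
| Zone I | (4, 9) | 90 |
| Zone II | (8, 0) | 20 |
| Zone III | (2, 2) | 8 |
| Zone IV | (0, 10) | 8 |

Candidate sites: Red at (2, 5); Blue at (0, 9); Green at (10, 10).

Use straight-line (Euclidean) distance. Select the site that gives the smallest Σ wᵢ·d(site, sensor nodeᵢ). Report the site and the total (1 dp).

Red, total 625.8 km

Total weighted distance at each candidate:
  Red (2, 5): total = 625.8
  Blue (0, 9): total = 667.1
  Green (10, 10): total = 921.9
Minimum is at Red with total 625.8 km.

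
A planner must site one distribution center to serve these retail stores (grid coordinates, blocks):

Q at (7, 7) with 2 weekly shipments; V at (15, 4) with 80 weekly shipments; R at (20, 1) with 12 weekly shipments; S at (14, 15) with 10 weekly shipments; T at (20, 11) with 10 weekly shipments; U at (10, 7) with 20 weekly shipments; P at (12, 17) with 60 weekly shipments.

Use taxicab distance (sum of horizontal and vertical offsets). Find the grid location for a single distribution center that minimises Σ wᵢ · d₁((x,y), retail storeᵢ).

(15, 7)

Manhattan distance separates: Σwᵢ(|x−xᵢ|+|y−yᵢ|) = Σwᵢ|x−xᵢ| + Σwᵢ|y−yᵢ|, so x and y are optimised independently as 1-D weighted medians.
Total weight W = 194; half = 97.
x-coordinate, sorted with cumulative weight:
  x=7 (Q, w=2) cum 2
  x=10 (U, w=20) cum 22
  x=12 (P, w=60) cum 82
  x=14 (S, w=10) cum 92
  x=15 (V, w=80) cum 172  ← median
  x=20 (R, w=12) cum 184
  x=20 (T, w=10) cum 194
⇒ x* = 15
y-coordinate, sorted with cumulative weight:
  y=1 (R, w=12) cum 12
  y=4 (V, w=80) cum 92
  y=7 (Q, w=2) cum 94
  y=7 (U, w=20) cum 114  ← median
  y=11 (T, w=10) cum 124
  y=15 (S, w=10) cum 134
  y=17 (P, w=60) cum 194
⇒ y* = 7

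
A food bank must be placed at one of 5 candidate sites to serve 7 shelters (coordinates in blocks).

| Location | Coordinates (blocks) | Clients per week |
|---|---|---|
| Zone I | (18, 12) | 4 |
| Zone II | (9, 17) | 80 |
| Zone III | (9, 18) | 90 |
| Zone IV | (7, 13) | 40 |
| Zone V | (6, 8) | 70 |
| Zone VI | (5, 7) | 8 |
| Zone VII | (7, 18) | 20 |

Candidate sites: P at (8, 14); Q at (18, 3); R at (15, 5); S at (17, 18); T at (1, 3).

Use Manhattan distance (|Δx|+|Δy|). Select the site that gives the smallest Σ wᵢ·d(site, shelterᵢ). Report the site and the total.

Total weighted distance at each candidate:
  P (8, 14): total = 1638
  Q (18, 3): total = 6722
  R (15, 5): total = 5186
  S (17, 18): total = 3922
  T (1, 3): total = 5758
Minimum is at P with total 1638 blocks.

P, total 1638 blocks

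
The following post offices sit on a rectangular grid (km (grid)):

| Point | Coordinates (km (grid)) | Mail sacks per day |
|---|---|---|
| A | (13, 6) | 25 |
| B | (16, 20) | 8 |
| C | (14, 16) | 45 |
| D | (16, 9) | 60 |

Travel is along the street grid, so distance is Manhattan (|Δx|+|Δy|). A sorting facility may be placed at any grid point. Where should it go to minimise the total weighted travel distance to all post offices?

(14, 9)

Manhattan distance separates: Σwᵢ(|x−xᵢ|+|y−yᵢ|) = Σwᵢ|x−xᵢ| + Σwᵢ|y−yᵢ|, so x and y are optimised independently as 1-D weighted medians.
Total weight W = 138; half = 69.
x-coordinate, sorted with cumulative weight:
  x=13 (A, w=25) cum 25
  x=14 (C, w=45) cum 70  ← median
  x=16 (B, w=8) cum 78
  x=16 (D, w=60) cum 138
⇒ x* = 14
y-coordinate, sorted with cumulative weight:
  y=6 (A, w=25) cum 25
  y=9 (D, w=60) cum 85  ← median
  y=16 (C, w=45) cum 130
  y=20 (B, w=8) cum 138
⇒ y* = 9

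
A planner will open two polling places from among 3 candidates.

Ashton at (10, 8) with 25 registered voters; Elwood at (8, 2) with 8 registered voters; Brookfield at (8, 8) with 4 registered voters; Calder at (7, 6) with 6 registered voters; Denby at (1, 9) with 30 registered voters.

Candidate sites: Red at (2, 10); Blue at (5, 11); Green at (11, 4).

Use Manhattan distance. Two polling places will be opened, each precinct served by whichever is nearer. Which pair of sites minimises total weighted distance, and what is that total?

Evaluate every pair (each demand assigned to the nearer of the two):
  {Red, Green}: total = 289
  {Blue, Green}: total = 405
  {Red, Blue}: total = 422
Best pair: {Red, Green} with total 289.

{Red, Green}, total 289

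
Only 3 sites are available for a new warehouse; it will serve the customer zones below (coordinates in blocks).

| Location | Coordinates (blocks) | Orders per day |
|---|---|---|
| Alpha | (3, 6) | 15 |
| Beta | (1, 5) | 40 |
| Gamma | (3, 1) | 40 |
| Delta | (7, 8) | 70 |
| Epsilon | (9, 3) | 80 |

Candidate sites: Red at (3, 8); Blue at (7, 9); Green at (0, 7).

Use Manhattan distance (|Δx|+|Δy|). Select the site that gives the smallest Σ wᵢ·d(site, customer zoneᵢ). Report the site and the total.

Red, total 1670 blocks

Total weighted distance at each candidate:
  Red (3, 8): total = 1670
  Blue (7, 9): total = 1695
  Green (0, 7): total = 2140
Minimum is at Red with total 1670 blocks.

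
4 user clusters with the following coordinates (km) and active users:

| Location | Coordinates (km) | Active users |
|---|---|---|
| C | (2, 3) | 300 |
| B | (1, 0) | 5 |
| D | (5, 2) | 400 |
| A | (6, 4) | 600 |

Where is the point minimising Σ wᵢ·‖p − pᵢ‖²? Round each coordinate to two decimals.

The minimiser of Σwᵢ‖p−pᵢ‖² is the weighted centroid p* = (Σwᵢpᵢ)/(Σwᵢ).
Σwᵢ = 1305.
Σwᵢxᵢ = 300·2 + 5·1 + 400·5 + 600·6 = 6205.
Σwᵢyᵢ = 300·3 + 5·0 + 400·2 + 600·4 = 4100.
x* = 6205/1305 = 4.75, y* = 4100/1305 = 3.14.

(4.75, 3.14)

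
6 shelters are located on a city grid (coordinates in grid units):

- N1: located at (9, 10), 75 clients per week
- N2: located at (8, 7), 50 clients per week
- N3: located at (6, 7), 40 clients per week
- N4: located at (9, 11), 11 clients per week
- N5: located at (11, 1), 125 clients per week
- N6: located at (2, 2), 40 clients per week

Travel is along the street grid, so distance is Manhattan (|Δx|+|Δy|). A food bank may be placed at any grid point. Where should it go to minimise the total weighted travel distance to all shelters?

Manhattan distance separates: Σwᵢ(|x−xᵢ|+|y−yᵢ|) = Σwᵢ|x−xᵢ| + Σwᵢ|y−yᵢ|, so x and y are optimised independently as 1-D weighted medians.
Total weight W = 341; half = 170.5.
x-coordinate, sorted with cumulative weight:
  x=2 (N6, w=40) cum 40
  x=6 (N3, w=40) cum 80
  x=8 (N2, w=50) cum 130
  x=9 (N1, w=75) cum 205  ← median
  x=9 (N4, w=11) cum 216
  x=11 (N5, w=125) cum 341
⇒ x* = 9
y-coordinate, sorted with cumulative weight:
  y=1 (N5, w=125) cum 125
  y=2 (N6, w=40) cum 165
  y=7 (N2, w=50) cum 215  ← median
  y=7 (N3, w=40) cum 255
  y=10 (N1, w=75) cum 330
  y=11 (N4, w=11) cum 341
⇒ y* = 7

(9, 7)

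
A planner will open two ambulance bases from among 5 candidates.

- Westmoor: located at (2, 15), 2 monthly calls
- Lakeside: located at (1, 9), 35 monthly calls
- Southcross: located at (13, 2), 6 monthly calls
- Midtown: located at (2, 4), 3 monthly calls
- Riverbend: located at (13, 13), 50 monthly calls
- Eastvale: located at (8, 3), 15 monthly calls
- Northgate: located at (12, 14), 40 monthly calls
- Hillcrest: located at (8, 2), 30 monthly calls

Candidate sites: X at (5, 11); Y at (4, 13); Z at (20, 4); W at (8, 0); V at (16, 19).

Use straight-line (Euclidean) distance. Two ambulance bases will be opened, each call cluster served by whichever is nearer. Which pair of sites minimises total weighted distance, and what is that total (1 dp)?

Evaluate every pair (each demand assigned to the nearer of the two):
  {X, W}: total = 1042.4
  {Y, W}: total = 1112.1
  {W, V}: total = 1178.7
  {X, V}: total = 1265.9
  {X, Z}: total = 1362.8
  {X, Y}: total = 1387.0
  {Y, V}: total = 1397.8
  {Y, Z}: total = 1537.2
  {Z, W}: total = 1672.7
  {Z, V}: total = 1894.9
Best pair: {X, W} with total 1042.4.

{X, W}, total 1042.4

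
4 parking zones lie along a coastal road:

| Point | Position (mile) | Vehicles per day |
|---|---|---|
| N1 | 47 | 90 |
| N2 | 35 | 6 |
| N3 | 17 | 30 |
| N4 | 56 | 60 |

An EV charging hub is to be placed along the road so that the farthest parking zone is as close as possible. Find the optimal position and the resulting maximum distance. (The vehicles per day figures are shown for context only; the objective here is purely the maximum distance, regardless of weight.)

The 1-center on a line is the midpoint of the two extreme points: leftmost at 17, rightmost at 56.
Optimal location = (17 + 56)/2 = 36.5; maximum distance = (56 − 17)/2 = 19.5.

location 36.5, max distance 19.5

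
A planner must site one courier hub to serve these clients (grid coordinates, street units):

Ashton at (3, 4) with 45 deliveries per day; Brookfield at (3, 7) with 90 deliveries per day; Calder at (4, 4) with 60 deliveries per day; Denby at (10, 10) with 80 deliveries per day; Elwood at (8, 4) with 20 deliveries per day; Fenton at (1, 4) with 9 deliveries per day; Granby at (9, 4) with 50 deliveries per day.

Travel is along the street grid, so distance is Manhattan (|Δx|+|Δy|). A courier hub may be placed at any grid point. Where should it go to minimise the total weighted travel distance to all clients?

(4, 4)

Manhattan distance separates: Σwᵢ(|x−xᵢ|+|y−yᵢ|) = Σwᵢ|x−xᵢ| + Σwᵢ|y−yᵢ|, so x and y are optimised independently as 1-D weighted medians.
Total weight W = 354; half = 177.
x-coordinate, sorted with cumulative weight:
  x=1 (Fenton, w=9) cum 9
  x=3 (Ashton, w=45) cum 54
  x=3 (Brookfield, w=90) cum 144
  x=4 (Calder, w=60) cum 204  ← median
  x=8 (Elwood, w=20) cum 224
  x=9 (Granby, w=50) cum 274
  x=10 (Denby, w=80) cum 354
⇒ x* = 4
y-coordinate, sorted with cumulative weight:
  y=4 (Ashton, w=45) cum 45
  y=4 (Calder, w=60) cum 105
  y=4 (Elwood, w=20) cum 125
  y=4 (Fenton, w=9) cum 134
  y=4 (Granby, w=50) cum 184  ← median
  y=7 (Brookfield, w=90) cum 274
  y=10 (Denby, w=80) cum 354
⇒ y* = 4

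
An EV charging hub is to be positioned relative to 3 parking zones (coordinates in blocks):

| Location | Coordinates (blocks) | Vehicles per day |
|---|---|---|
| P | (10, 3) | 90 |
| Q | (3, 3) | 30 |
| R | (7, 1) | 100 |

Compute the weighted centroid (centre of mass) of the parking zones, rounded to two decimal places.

(7.68, 2.09)

The minimiser of Σwᵢ‖p−pᵢ‖² is the weighted centroid p* = (Σwᵢpᵢ)/(Σwᵢ).
Σwᵢ = 220.
Σwᵢxᵢ = 90·10 + 30·3 + 100·7 = 1690.
Σwᵢyᵢ = 90·3 + 30·3 + 100·1 = 460.
x* = 1690/220 = 7.68, y* = 460/220 = 2.09.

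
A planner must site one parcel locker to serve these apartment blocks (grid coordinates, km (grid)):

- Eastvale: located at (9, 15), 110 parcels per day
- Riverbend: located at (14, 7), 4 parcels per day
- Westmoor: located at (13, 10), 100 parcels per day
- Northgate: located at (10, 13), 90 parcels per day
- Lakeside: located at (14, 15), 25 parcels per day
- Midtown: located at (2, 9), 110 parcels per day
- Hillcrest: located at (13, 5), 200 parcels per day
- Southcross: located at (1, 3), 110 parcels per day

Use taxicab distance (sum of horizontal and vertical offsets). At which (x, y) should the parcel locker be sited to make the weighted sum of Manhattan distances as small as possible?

(10, 9)

Manhattan distance separates: Σwᵢ(|x−xᵢ|+|y−yᵢ|) = Σwᵢ|x−xᵢ| + Σwᵢ|y−yᵢ|, so x and y are optimised independently as 1-D weighted medians.
Total weight W = 749; half = 374.5.
x-coordinate, sorted with cumulative weight:
  x=1 (Southcross, w=110) cum 110
  x=2 (Midtown, w=110) cum 220
  x=9 (Eastvale, w=110) cum 330
  x=10 (Northgate, w=90) cum 420  ← median
  x=13 (Westmoor, w=100) cum 520
  x=13 (Hillcrest, w=200) cum 720
  x=14 (Riverbend, w=4) cum 724
  x=14 (Lakeside, w=25) cum 749
⇒ x* = 10
y-coordinate, sorted with cumulative weight:
  y=3 (Southcross, w=110) cum 110
  y=5 (Hillcrest, w=200) cum 310
  y=7 (Riverbend, w=4) cum 314
  y=9 (Midtown, w=110) cum 424  ← median
  y=10 (Westmoor, w=100) cum 524
  y=13 (Northgate, w=90) cum 614
  y=15 (Eastvale, w=110) cum 724
  y=15 (Lakeside, w=25) cum 749
⇒ y* = 9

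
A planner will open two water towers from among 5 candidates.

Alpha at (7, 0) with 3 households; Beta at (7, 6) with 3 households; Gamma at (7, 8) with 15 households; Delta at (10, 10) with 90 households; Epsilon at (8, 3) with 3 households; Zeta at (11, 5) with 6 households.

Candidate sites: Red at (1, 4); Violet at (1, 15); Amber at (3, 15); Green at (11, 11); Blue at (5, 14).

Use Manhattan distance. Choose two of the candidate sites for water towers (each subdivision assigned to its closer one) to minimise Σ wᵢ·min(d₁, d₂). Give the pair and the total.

Evaluate every pair (each demand assigned to the nearer of the two):
  {Red, Green}: total = 399
  {Violet, Green}: total = 426
  {Amber, Green}: total = 426
  {Green, Blue}: total = 426
  {Red, Blue}: total = 1074
  {Violet, Blue}: total = 1140
  {Amber, Blue}: total = 1140
  {Red, Amber}: total = 1374
  {Violet, Amber}: total = 1500
  {Red, Violet}: total = 1554
Best pair: {Red, Green} with total 399.

{Red, Green}, total 399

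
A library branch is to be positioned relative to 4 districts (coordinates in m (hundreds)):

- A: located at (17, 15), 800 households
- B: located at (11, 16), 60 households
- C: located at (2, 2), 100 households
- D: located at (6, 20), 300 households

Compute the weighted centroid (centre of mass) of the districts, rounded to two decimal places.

The minimiser of Σwᵢ‖p−pᵢ‖² is the weighted centroid p* = (Σwᵢpᵢ)/(Σwᵢ).
Σwᵢ = 1260.
Σwᵢxᵢ = 800·17 + 60·11 + 100·2 + 300·6 = 16260.
Σwᵢyᵢ = 800·15 + 60·16 + 100·2 + 300·20 = 19160.
x* = 16260/1260 = 12.90, y* = 19160/1260 = 15.21.

(12.90, 15.21)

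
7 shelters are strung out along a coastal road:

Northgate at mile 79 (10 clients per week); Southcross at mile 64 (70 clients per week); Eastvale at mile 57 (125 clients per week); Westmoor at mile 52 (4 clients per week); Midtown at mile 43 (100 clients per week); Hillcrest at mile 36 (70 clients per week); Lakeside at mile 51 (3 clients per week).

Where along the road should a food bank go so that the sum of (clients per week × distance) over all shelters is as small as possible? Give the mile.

x = 57

For a sum of weighted absolute distances on a line, the optimum is the weighted median (not the mean). Total weight W = 382; half-weight = 191.
Sort by position and accumulate weight:
  mile 36 (Hillcrest, w=70) → cum 70
  mile 43 (Midtown, w=100) → cum 170
  mile 51 (Lakeside, w=3) → cum 173
  mile 52 (Westmoor, w=4) → cum 177
  mile 57 (Eastvale, w=125) → cum 302  ≥ 191 → median here
  mile 64 (Southcross, w=70) → cum 372
  mile 79 (Northgate, w=10) → cum 382
Optimal location: mile 57.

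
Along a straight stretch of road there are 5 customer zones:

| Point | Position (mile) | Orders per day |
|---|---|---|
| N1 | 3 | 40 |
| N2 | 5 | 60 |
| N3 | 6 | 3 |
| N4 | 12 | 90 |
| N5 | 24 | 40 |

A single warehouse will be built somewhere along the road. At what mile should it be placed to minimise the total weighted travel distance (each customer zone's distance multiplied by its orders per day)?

x = 12

For a sum of weighted absolute distances on a line, the optimum is the weighted median (not the mean). Total weight W = 233; half-weight = 116.5.
Sort by position and accumulate weight:
  mile 3 (N1, w=40) → cum 40
  mile 5 (N2, w=60) → cum 100
  mile 6 (N3, w=3) → cum 103
  mile 12 (N4, w=90) → cum 193  ≥ 116.5 → median here
  mile 24 (N5, w=40) → cum 233
Optimal location: mile 12.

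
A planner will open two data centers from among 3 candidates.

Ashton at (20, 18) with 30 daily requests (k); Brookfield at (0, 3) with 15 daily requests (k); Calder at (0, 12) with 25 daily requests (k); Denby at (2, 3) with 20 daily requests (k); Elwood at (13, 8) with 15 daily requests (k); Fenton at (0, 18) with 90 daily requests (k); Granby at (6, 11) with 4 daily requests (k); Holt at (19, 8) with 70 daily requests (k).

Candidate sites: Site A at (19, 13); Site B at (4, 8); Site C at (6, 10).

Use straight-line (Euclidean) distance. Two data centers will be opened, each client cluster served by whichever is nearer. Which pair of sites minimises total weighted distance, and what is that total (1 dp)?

{Site A, Site B}, total 1949.0

Evaluate every pair (each demand assigned to the nearer of the two):
  {Site A, Site B}: total = 1949.0
  {Site A, Site C}: total = 1973.8
  {Site B, Site C}: total = 2762.8
Best pair: {Site A, Site B} with total 1949.0.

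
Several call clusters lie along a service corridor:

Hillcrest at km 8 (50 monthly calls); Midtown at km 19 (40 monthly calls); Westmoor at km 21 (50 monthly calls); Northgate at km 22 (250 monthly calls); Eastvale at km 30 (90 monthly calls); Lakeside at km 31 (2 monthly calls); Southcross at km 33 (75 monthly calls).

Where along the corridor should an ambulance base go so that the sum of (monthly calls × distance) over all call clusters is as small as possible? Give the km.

x = 22

For a sum of weighted absolute distances on a line, the optimum is the weighted median (not the mean). Total weight W = 557; half-weight = 278.5.
Sort by position and accumulate weight:
  km 8 (Hillcrest, w=50) → cum 50
  km 19 (Midtown, w=40) → cum 90
  km 21 (Westmoor, w=50) → cum 140
  km 22 (Northgate, w=250) → cum 390  ≥ 278.5 → median here
  km 30 (Eastvale, w=90) → cum 480
  km 31 (Lakeside, w=2) → cum 482
  km 33 (Southcross, w=75) → cum 557
Optimal location: km 22.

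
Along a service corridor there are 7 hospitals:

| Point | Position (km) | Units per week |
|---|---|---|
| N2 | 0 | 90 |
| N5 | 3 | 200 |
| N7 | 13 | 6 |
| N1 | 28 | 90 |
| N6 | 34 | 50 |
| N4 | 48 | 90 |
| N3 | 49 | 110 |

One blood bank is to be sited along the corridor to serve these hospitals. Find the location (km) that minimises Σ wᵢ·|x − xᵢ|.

x = 28

For a sum of weighted absolute distances on a line, the optimum is the weighted median (not the mean). Total weight W = 636; half-weight = 318.
Sort by position and accumulate weight:
  km 0 (N2, w=90) → cum 90
  km 3 (N5, w=200) → cum 290
  km 13 (N7, w=6) → cum 296
  km 28 (N1, w=90) → cum 386  ≥ 318 → median here
  km 34 (N6, w=50) → cum 436
  km 48 (N4, w=90) → cum 526
  km 49 (N3, w=110) → cum 636
Optimal location: km 28.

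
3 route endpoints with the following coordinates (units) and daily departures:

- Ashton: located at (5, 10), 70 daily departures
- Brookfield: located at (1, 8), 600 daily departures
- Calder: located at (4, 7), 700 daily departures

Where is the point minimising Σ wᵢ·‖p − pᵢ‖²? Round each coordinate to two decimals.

The minimiser of Σwᵢ‖p−pᵢ‖² is the weighted centroid p* = (Σwᵢpᵢ)/(Σwᵢ).
Σwᵢ = 1370.
Σwᵢxᵢ = 70·5 + 600·1 + 700·4 = 3750.
Σwᵢyᵢ = 70·10 + 600·8 + 700·7 = 10400.
x* = 3750/1370 = 2.74, y* = 10400/1370 = 7.59.

(2.74, 7.59)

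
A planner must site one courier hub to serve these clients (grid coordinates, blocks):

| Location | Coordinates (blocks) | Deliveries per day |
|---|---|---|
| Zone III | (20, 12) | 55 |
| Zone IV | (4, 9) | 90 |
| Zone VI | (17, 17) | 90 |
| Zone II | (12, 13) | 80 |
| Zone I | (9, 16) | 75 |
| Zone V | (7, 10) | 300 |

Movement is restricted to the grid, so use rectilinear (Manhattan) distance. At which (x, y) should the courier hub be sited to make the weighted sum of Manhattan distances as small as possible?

(7, 10)

Manhattan distance separates: Σwᵢ(|x−xᵢ|+|y−yᵢ|) = Σwᵢ|x−xᵢ| + Σwᵢ|y−yᵢ|, so x and y are optimised independently as 1-D weighted medians.
Total weight W = 690; half = 345.
x-coordinate, sorted with cumulative weight:
  x=4 (Zone IV, w=90) cum 90
  x=7 (Zone V, w=300) cum 390  ← median
  x=9 (Zone I, w=75) cum 465
  x=12 (Zone II, w=80) cum 545
  x=17 (Zone VI, w=90) cum 635
  x=20 (Zone III, w=55) cum 690
⇒ x* = 7
y-coordinate, sorted with cumulative weight:
  y=9 (Zone IV, w=90) cum 90
  y=10 (Zone V, w=300) cum 390  ← median
  y=12 (Zone III, w=55) cum 445
  y=13 (Zone II, w=80) cum 525
  y=16 (Zone I, w=75) cum 600
  y=17 (Zone VI, w=90) cum 690
⇒ y* = 10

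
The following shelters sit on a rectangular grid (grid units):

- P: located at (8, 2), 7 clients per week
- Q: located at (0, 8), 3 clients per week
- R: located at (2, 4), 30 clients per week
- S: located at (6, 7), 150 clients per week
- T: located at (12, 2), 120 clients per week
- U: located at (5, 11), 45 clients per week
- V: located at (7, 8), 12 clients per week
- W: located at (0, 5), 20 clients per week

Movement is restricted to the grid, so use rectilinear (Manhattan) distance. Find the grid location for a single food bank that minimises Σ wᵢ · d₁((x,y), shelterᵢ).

Manhattan distance separates: Σwᵢ(|x−xᵢ|+|y−yᵢ|) = Σwᵢ|x−xᵢ| + Σwᵢ|y−yᵢ|, so x and y are optimised independently as 1-D weighted medians.
Total weight W = 387; half = 193.5.
x-coordinate, sorted with cumulative weight:
  x=0 (Q, w=3) cum 3
  x=0 (W, w=20) cum 23
  x=2 (R, w=30) cum 53
  x=5 (U, w=45) cum 98
  x=6 (S, w=150) cum 248  ← median
  x=7 (V, w=12) cum 260
  x=8 (P, w=7) cum 267
  x=12 (T, w=120) cum 387
⇒ x* = 6
y-coordinate, sorted with cumulative weight:
  y=2 (P, w=7) cum 7
  y=2 (T, w=120) cum 127
  y=4 (R, w=30) cum 157
  y=5 (W, w=20) cum 177
  y=7 (S, w=150) cum 327  ← median
  y=8 (Q, w=3) cum 330
  y=8 (V, w=12) cum 342
  y=11 (U, w=45) cum 387
⇒ y* = 7

(6, 7)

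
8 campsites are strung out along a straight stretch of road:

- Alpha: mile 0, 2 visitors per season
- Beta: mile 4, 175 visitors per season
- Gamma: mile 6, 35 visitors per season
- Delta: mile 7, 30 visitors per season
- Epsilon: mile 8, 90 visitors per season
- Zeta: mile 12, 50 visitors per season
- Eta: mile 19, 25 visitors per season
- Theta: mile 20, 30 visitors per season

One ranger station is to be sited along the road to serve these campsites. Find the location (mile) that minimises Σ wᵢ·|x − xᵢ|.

x = 7

For a sum of weighted absolute distances on a line, the optimum is the weighted median (not the mean). Total weight W = 437; half-weight = 218.5.
Sort by position and accumulate weight:
  mile 0 (Alpha, w=2) → cum 2
  mile 4 (Beta, w=175) → cum 177
  mile 6 (Gamma, w=35) → cum 212
  mile 7 (Delta, w=30) → cum 242  ≥ 218.5 → median here
  mile 8 (Epsilon, w=90) → cum 332
  mile 12 (Zeta, w=50) → cum 382
  mile 19 (Eta, w=25) → cum 407
  mile 20 (Theta, w=30) → cum 437
Optimal location: mile 7.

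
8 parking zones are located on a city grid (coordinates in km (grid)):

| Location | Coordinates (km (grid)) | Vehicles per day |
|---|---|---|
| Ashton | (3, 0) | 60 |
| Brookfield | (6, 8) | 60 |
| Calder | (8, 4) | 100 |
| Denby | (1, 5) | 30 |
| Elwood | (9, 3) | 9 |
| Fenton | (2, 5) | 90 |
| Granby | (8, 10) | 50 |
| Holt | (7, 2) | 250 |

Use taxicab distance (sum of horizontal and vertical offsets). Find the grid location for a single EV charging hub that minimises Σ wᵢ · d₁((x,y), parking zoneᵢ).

Manhattan distance separates: Σwᵢ(|x−xᵢ|+|y−yᵢ|) = Σwᵢ|x−xᵢ| + Σwᵢ|y−yᵢ|, so x and y are optimised independently as 1-D weighted medians.
Total weight W = 649; half = 324.5.
x-coordinate, sorted with cumulative weight:
  x=1 (Denby, w=30) cum 30
  x=2 (Fenton, w=90) cum 120
  x=3 (Ashton, w=60) cum 180
  x=6 (Brookfield, w=60) cum 240
  x=7 (Holt, w=250) cum 490  ← median
  x=8 (Calder, w=100) cum 590
  x=8 (Granby, w=50) cum 640
  x=9 (Elwood, w=9) cum 649
⇒ x* = 7
y-coordinate, sorted with cumulative weight:
  y=0 (Ashton, w=60) cum 60
  y=2 (Holt, w=250) cum 310
  y=3 (Elwood, w=9) cum 319
  y=4 (Calder, w=100) cum 419  ← median
  y=5 (Denby, w=30) cum 449
  y=5 (Fenton, w=90) cum 539
  y=8 (Brookfield, w=60) cum 599
  y=10 (Granby, w=50) cum 649
⇒ y* = 4

(7, 4)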